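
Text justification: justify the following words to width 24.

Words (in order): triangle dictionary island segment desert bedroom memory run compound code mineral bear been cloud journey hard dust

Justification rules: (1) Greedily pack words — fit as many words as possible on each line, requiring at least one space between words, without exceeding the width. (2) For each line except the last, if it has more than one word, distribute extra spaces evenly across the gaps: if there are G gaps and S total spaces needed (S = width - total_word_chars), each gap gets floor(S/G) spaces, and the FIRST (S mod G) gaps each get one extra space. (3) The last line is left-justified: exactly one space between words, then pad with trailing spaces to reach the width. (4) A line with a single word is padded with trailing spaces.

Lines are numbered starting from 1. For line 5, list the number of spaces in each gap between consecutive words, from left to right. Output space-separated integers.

Line 1: ['triangle', 'dictionary'] (min_width=19, slack=5)
Line 2: ['island', 'segment', 'desert'] (min_width=21, slack=3)
Line 3: ['bedroom', 'memory', 'run'] (min_width=18, slack=6)
Line 4: ['compound', 'code', 'mineral'] (min_width=21, slack=3)
Line 5: ['bear', 'been', 'cloud', 'journey'] (min_width=23, slack=1)
Line 6: ['hard', 'dust'] (min_width=9, slack=15)

Answer: 2 1 1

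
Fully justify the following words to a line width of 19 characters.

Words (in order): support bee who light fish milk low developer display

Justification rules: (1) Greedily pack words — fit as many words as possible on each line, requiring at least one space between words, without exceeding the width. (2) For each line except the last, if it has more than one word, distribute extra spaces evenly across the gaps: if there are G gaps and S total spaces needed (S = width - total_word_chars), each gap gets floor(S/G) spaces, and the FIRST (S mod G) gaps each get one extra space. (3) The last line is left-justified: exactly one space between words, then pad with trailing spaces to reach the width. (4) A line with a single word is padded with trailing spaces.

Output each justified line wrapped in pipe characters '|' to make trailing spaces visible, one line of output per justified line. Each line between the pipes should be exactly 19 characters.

Line 1: ['support', 'bee', 'who'] (min_width=15, slack=4)
Line 2: ['light', 'fish', 'milk', 'low'] (min_width=19, slack=0)
Line 3: ['developer', 'display'] (min_width=17, slack=2)

Answer: |support   bee   who|
|light fish milk low|
|developer display  |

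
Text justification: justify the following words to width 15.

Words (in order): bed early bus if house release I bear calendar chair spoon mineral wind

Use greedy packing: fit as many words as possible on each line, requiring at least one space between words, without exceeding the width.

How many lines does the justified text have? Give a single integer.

Answer: 6

Derivation:
Line 1: ['bed', 'early', 'bus'] (min_width=13, slack=2)
Line 2: ['if', 'house'] (min_width=8, slack=7)
Line 3: ['release', 'I', 'bear'] (min_width=14, slack=1)
Line 4: ['calendar', 'chair'] (min_width=14, slack=1)
Line 5: ['spoon', 'mineral'] (min_width=13, slack=2)
Line 6: ['wind'] (min_width=4, slack=11)
Total lines: 6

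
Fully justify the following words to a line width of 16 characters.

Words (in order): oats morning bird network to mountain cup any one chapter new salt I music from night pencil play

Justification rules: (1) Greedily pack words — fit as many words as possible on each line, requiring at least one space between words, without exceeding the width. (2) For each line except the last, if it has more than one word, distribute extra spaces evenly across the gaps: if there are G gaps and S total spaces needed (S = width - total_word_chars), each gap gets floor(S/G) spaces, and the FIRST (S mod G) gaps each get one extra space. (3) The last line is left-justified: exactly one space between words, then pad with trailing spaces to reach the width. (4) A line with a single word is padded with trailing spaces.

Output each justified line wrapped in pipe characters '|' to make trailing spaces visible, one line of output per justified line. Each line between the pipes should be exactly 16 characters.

Answer: |oats     morning|
|bird  network to|
|mountain cup any|
|one  chapter new|
|salt   I   music|
|from       night|
|pencil play     |

Derivation:
Line 1: ['oats', 'morning'] (min_width=12, slack=4)
Line 2: ['bird', 'network', 'to'] (min_width=15, slack=1)
Line 3: ['mountain', 'cup', 'any'] (min_width=16, slack=0)
Line 4: ['one', 'chapter', 'new'] (min_width=15, slack=1)
Line 5: ['salt', 'I', 'music'] (min_width=12, slack=4)
Line 6: ['from', 'night'] (min_width=10, slack=6)
Line 7: ['pencil', 'play'] (min_width=11, slack=5)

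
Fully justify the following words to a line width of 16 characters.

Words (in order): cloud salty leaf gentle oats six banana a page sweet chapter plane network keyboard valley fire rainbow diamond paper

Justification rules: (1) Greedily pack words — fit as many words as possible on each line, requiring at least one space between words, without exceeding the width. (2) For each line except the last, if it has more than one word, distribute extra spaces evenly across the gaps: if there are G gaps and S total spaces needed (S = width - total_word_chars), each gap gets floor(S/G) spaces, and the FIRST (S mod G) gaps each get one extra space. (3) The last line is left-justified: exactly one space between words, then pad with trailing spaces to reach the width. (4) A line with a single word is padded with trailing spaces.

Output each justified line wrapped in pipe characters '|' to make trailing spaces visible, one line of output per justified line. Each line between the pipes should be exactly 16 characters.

Line 1: ['cloud', 'salty', 'leaf'] (min_width=16, slack=0)
Line 2: ['gentle', 'oats', 'six'] (min_width=15, slack=1)
Line 3: ['banana', 'a', 'page'] (min_width=13, slack=3)
Line 4: ['sweet', 'chapter'] (min_width=13, slack=3)
Line 5: ['plane', 'network'] (min_width=13, slack=3)
Line 6: ['keyboard', 'valley'] (min_width=15, slack=1)
Line 7: ['fire', 'rainbow'] (min_width=12, slack=4)
Line 8: ['diamond', 'paper'] (min_width=13, slack=3)

Answer: |cloud salty leaf|
|gentle  oats six|
|banana   a  page|
|sweet    chapter|
|plane    network|
|keyboard  valley|
|fire     rainbow|
|diamond paper   |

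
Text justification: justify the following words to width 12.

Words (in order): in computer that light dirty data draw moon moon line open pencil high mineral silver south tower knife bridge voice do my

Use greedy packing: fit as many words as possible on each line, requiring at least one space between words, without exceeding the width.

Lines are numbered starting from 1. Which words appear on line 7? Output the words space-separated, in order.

Line 1: ['in', 'computer'] (min_width=11, slack=1)
Line 2: ['that', 'light'] (min_width=10, slack=2)
Line 3: ['dirty', 'data'] (min_width=10, slack=2)
Line 4: ['draw', 'moon'] (min_width=9, slack=3)
Line 5: ['moon', 'line'] (min_width=9, slack=3)
Line 6: ['open', 'pencil'] (min_width=11, slack=1)
Line 7: ['high', 'mineral'] (min_width=12, slack=0)
Line 8: ['silver', 'south'] (min_width=12, slack=0)
Line 9: ['tower', 'knife'] (min_width=11, slack=1)
Line 10: ['bridge', 'voice'] (min_width=12, slack=0)
Line 11: ['do', 'my'] (min_width=5, slack=7)

Answer: high mineral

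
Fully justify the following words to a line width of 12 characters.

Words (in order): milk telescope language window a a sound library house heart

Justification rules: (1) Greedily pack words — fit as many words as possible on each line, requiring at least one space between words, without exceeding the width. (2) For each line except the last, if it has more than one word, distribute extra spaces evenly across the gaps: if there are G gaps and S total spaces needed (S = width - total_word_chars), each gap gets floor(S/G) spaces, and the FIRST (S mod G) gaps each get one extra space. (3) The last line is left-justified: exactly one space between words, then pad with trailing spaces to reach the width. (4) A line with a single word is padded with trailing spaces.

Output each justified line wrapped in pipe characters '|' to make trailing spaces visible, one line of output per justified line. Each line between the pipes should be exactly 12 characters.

Answer: |milk        |
|telescope   |
|language    |
|window  a  a|
|sound       |
|library     |
|house heart |

Derivation:
Line 1: ['milk'] (min_width=4, slack=8)
Line 2: ['telescope'] (min_width=9, slack=3)
Line 3: ['language'] (min_width=8, slack=4)
Line 4: ['window', 'a', 'a'] (min_width=10, slack=2)
Line 5: ['sound'] (min_width=5, slack=7)
Line 6: ['library'] (min_width=7, slack=5)
Line 7: ['house', 'heart'] (min_width=11, slack=1)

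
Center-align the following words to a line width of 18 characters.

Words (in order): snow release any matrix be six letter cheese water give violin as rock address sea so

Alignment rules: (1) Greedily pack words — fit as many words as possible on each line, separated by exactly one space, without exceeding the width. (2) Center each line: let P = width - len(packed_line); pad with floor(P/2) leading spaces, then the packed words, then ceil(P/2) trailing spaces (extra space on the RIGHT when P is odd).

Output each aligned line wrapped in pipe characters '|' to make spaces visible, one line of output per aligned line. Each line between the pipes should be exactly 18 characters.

Line 1: ['snow', 'release', 'any'] (min_width=16, slack=2)
Line 2: ['matrix', 'be', 'six'] (min_width=13, slack=5)
Line 3: ['letter', 'cheese'] (min_width=13, slack=5)
Line 4: ['water', 'give', 'violin'] (min_width=17, slack=1)
Line 5: ['as', 'rock', 'address'] (min_width=15, slack=3)
Line 6: ['sea', 'so'] (min_width=6, slack=12)

Answer: | snow release any |
|  matrix be six   |
|  letter cheese   |
|water give violin |
| as rock address  |
|      sea so      |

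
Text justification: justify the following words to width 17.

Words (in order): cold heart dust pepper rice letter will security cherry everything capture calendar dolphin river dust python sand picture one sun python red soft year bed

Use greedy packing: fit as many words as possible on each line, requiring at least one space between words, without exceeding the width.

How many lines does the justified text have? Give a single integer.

Answer: 11

Derivation:
Line 1: ['cold', 'heart', 'dust'] (min_width=15, slack=2)
Line 2: ['pepper', 'rice'] (min_width=11, slack=6)
Line 3: ['letter', 'will'] (min_width=11, slack=6)
Line 4: ['security', 'cherry'] (min_width=15, slack=2)
Line 5: ['everything'] (min_width=10, slack=7)
Line 6: ['capture', 'calendar'] (min_width=16, slack=1)
Line 7: ['dolphin', 'river'] (min_width=13, slack=4)
Line 8: ['dust', 'python', 'sand'] (min_width=16, slack=1)
Line 9: ['picture', 'one', 'sun'] (min_width=15, slack=2)
Line 10: ['python', 'red', 'soft'] (min_width=15, slack=2)
Line 11: ['year', 'bed'] (min_width=8, slack=9)
Total lines: 11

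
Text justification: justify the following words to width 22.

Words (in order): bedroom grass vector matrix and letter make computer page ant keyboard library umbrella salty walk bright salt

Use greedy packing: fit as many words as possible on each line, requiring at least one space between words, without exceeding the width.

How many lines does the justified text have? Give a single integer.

Answer: 6

Derivation:
Line 1: ['bedroom', 'grass', 'vector'] (min_width=20, slack=2)
Line 2: ['matrix', 'and', 'letter', 'make'] (min_width=22, slack=0)
Line 3: ['computer', 'page', 'ant'] (min_width=17, slack=5)
Line 4: ['keyboard', 'library'] (min_width=16, slack=6)
Line 5: ['umbrella', 'salty', 'walk'] (min_width=19, slack=3)
Line 6: ['bright', 'salt'] (min_width=11, slack=11)
Total lines: 6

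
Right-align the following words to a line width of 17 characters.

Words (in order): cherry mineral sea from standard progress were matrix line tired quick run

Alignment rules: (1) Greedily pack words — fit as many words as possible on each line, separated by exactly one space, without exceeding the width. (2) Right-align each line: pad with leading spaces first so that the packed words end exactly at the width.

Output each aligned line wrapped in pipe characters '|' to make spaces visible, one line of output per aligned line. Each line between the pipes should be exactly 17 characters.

Line 1: ['cherry', 'mineral'] (min_width=14, slack=3)
Line 2: ['sea', 'from', 'standard'] (min_width=17, slack=0)
Line 3: ['progress', 'were'] (min_width=13, slack=4)
Line 4: ['matrix', 'line', 'tired'] (min_width=17, slack=0)
Line 5: ['quick', 'run'] (min_width=9, slack=8)

Answer: |   cherry mineral|
|sea from standard|
|    progress were|
|matrix line tired|
|        quick run|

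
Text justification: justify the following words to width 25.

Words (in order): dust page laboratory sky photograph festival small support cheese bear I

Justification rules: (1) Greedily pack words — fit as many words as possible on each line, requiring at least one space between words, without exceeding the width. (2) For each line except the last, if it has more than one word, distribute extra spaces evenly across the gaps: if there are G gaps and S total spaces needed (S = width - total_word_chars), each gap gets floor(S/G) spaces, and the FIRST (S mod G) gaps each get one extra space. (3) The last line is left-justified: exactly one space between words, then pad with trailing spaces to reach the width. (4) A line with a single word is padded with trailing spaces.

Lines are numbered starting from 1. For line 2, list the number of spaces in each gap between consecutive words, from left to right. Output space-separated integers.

Line 1: ['dust', 'page', 'laboratory', 'sky'] (min_width=24, slack=1)
Line 2: ['photograph', 'festival', 'small'] (min_width=25, slack=0)
Line 3: ['support', 'cheese', 'bear', 'I'] (min_width=21, slack=4)

Answer: 1 1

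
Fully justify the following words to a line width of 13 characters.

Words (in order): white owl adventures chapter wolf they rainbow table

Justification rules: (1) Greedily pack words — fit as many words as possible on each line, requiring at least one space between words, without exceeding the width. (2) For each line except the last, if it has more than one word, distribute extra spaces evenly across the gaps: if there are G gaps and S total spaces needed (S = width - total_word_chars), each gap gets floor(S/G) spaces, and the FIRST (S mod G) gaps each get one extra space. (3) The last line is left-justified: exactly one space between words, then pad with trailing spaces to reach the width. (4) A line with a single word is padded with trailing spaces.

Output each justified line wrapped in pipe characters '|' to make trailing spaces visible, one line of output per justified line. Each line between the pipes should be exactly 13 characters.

Line 1: ['white', 'owl'] (min_width=9, slack=4)
Line 2: ['adventures'] (min_width=10, slack=3)
Line 3: ['chapter', 'wolf'] (min_width=12, slack=1)
Line 4: ['they', 'rainbow'] (min_width=12, slack=1)
Line 5: ['table'] (min_width=5, slack=8)

Answer: |white     owl|
|adventures   |
|chapter  wolf|
|they  rainbow|
|table        |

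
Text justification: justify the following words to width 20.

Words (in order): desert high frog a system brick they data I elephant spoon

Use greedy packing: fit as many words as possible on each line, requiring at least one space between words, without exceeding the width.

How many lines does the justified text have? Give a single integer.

Answer: 4

Derivation:
Line 1: ['desert', 'high', 'frog', 'a'] (min_width=18, slack=2)
Line 2: ['system', 'brick', 'they'] (min_width=17, slack=3)
Line 3: ['data', 'I', 'elephant'] (min_width=15, slack=5)
Line 4: ['spoon'] (min_width=5, slack=15)
Total lines: 4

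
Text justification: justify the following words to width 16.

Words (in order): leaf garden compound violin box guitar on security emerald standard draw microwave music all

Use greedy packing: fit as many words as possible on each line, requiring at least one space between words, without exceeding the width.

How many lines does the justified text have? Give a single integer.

Line 1: ['leaf', 'garden'] (min_width=11, slack=5)
Line 2: ['compound', 'violin'] (min_width=15, slack=1)
Line 3: ['box', 'guitar', 'on'] (min_width=13, slack=3)
Line 4: ['security', 'emerald'] (min_width=16, slack=0)
Line 5: ['standard', 'draw'] (min_width=13, slack=3)
Line 6: ['microwave', 'music'] (min_width=15, slack=1)
Line 7: ['all'] (min_width=3, slack=13)
Total lines: 7

Answer: 7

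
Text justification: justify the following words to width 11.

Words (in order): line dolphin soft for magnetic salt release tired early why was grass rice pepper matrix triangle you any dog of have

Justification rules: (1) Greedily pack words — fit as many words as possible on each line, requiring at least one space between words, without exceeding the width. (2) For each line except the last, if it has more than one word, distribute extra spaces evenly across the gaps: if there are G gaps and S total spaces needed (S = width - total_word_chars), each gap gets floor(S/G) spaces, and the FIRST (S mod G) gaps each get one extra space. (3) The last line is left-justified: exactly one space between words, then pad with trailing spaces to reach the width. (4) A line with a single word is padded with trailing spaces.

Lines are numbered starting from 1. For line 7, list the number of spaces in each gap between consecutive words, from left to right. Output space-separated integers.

Line 1: ['line'] (min_width=4, slack=7)
Line 2: ['dolphin'] (min_width=7, slack=4)
Line 3: ['soft', 'for'] (min_width=8, slack=3)
Line 4: ['magnetic'] (min_width=8, slack=3)
Line 5: ['salt'] (min_width=4, slack=7)
Line 6: ['release'] (min_width=7, slack=4)
Line 7: ['tired', 'early'] (min_width=11, slack=0)
Line 8: ['why', 'was'] (min_width=7, slack=4)
Line 9: ['grass', 'rice'] (min_width=10, slack=1)
Line 10: ['pepper'] (min_width=6, slack=5)
Line 11: ['matrix'] (min_width=6, slack=5)
Line 12: ['triangle'] (min_width=8, slack=3)
Line 13: ['you', 'any', 'dog'] (min_width=11, slack=0)
Line 14: ['of', 'have'] (min_width=7, slack=4)

Answer: 1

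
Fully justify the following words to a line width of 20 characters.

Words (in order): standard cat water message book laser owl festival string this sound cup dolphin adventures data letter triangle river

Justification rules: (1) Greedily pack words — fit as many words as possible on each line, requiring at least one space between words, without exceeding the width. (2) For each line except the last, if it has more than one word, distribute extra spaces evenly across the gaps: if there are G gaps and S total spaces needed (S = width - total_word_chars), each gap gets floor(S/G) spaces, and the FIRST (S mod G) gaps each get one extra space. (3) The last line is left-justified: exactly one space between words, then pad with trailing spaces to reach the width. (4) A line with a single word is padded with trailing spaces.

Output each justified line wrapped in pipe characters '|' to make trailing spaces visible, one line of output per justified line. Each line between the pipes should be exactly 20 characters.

Line 1: ['standard', 'cat', 'water'] (min_width=18, slack=2)
Line 2: ['message', 'book', 'laser'] (min_width=18, slack=2)
Line 3: ['owl', 'festival', 'string'] (min_width=19, slack=1)
Line 4: ['this', 'sound', 'cup'] (min_width=14, slack=6)
Line 5: ['dolphin', 'adventures'] (min_width=18, slack=2)
Line 6: ['data', 'letter', 'triangle'] (min_width=20, slack=0)
Line 7: ['river'] (min_width=5, slack=15)

Answer: |standard  cat  water|
|message  book  laser|
|owl  festival string|
|this    sound    cup|
|dolphin   adventures|
|data letter triangle|
|river               |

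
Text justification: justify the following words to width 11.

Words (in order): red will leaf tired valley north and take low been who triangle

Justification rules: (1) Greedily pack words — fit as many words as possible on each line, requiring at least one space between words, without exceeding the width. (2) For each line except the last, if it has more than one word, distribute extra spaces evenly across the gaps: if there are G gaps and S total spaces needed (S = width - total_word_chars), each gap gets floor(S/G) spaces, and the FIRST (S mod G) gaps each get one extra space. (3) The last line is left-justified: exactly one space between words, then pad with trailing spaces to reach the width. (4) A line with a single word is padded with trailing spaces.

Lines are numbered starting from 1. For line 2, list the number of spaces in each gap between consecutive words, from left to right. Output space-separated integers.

Answer: 2

Derivation:
Line 1: ['red', 'will'] (min_width=8, slack=3)
Line 2: ['leaf', 'tired'] (min_width=10, slack=1)
Line 3: ['valley'] (min_width=6, slack=5)
Line 4: ['north', 'and'] (min_width=9, slack=2)
Line 5: ['take', 'low'] (min_width=8, slack=3)
Line 6: ['been', 'who'] (min_width=8, slack=3)
Line 7: ['triangle'] (min_width=8, slack=3)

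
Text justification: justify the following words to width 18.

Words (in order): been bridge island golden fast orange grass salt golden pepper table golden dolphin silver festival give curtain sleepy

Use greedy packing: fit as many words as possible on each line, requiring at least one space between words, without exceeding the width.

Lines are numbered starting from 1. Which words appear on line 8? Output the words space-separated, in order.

Line 1: ['been', 'bridge', 'island'] (min_width=18, slack=0)
Line 2: ['golden', 'fast', 'orange'] (min_width=18, slack=0)
Line 3: ['grass', 'salt', 'golden'] (min_width=17, slack=1)
Line 4: ['pepper', 'table'] (min_width=12, slack=6)
Line 5: ['golden', 'dolphin'] (min_width=14, slack=4)
Line 6: ['silver', 'festival'] (min_width=15, slack=3)
Line 7: ['give', 'curtain'] (min_width=12, slack=6)
Line 8: ['sleepy'] (min_width=6, slack=12)

Answer: sleepy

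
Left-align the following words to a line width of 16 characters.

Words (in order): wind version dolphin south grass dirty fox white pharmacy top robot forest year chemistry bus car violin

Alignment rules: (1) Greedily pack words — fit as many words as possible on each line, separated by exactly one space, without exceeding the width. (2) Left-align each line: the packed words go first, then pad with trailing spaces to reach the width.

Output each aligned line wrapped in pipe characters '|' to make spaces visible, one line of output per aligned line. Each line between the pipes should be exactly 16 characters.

Line 1: ['wind', 'version'] (min_width=12, slack=4)
Line 2: ['dolphin', 'south'] (min_width=13, slack=3)
Line 3: ['grass', 'dirty', 'fox'] (min_width=15, slack=1)
Line 4: ['white', 'pharmacy'] (min_width=14, slack=2)
Line 5: ['top', 'robot', 'forest'] (min_width=16, slack=0)
Line 6: ['year', 'chemistry'] (min_width=14, slack=2)
Line 7: ['bus', 'car', 'violin'] (min_width=14, slack=2)

Answer: |wind version    |
|dolphin south   |
|grass dirty fox |
|white pharmacy  |
|top robot forest|
|year chemistry  |
|bus car violin  |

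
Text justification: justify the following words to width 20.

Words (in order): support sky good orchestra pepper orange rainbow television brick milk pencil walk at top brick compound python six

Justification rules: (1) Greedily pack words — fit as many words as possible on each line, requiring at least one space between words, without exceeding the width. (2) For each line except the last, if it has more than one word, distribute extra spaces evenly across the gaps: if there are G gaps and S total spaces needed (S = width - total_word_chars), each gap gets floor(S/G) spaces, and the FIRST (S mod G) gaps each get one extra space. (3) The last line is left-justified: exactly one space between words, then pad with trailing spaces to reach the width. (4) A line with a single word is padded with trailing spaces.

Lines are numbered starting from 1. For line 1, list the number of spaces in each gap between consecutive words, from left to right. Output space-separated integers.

Answer: 3 3

Derivation:
Line 1: ['support', 'sky', 'good'] (min_width=16, slack=4)
Line 2: ['orchestra', 'pepper'] (min_width=16, slack=4)
Line 3: ['orange', 'rainbow'] (min_width=14, slack=6)
Line 4: ['television', 'brick'] (min_width=16, slack=4)
Line 5: ['milk', 'pencil', 'walk', 'at'] (min_width=19, slack=1)
Line 6: ['top', 'brick', 'compound'] (min_width=18, slack=2)
Line 7: ['python', 'six'] (min_width=10, slack=10)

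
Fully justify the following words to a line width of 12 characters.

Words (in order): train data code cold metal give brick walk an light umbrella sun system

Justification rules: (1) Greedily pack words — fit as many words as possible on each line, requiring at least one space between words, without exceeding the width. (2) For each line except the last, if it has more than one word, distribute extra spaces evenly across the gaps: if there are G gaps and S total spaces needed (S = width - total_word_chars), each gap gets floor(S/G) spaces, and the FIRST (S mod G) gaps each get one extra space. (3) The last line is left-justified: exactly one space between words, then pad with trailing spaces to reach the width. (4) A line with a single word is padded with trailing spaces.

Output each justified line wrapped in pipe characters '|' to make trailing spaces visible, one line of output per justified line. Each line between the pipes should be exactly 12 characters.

Line 1: ['train', 'data'] (min_width=10, slack=2)
Line 2: ['code', 'cold'] (min_width=9, slack=3)
Line 3: ['metal', 'give'] (min_width=10, slack=2)
Line 4: ['brick', 'walk'] (min_width=10, slack=2)
Line 5: ['an', 'light'] (min_width=8, slack=4)
Line 6: ['umbrella', 'sun'] (min_width=12, slack=0)
Line 7: ['system'] (min_width=6, slack=6)

Answer: |train   data|
|code    cold|
|metal   give|
|brick   walk|
|an     light|
|umbrella sun|
|system      |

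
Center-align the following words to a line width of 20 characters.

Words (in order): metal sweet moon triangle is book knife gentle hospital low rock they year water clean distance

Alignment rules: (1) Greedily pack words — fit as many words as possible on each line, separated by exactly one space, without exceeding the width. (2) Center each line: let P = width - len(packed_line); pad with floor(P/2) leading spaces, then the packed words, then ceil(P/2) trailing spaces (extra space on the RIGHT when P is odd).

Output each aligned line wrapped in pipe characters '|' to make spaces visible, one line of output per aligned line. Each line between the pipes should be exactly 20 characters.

Line 1: ['metal', 'sweet', 'moon'] (min_width=16, slack=4)
Line 2: ['triangle', 'is', 'book'] (min_width=16, slack=4)
Line 3: ['knife', 'gentle'] (min_width=12, slack=8)
Line 4: ['hospital', 'low', 'rock'] (min_width=17, slack=3)
Line 5: ['they', 'year', 'water'] (min_width=15, slack=5)
Line 6: ['clean', 'distance'] (min_width=14, slack=6)

Answer: |  metal sweet moon  |
|  triangle is book  |
|    knife gentle    |
| hospital low rock  |
|  they year water   |
|   clean distance   |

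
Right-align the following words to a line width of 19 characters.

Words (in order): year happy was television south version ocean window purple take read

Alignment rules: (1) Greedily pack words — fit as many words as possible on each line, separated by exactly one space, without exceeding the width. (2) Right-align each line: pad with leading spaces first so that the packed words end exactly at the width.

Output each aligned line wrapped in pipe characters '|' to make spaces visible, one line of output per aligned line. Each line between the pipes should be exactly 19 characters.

Answer: |     year happy was|
|   television south|
|      version ocean|
| window purple take|
|               read|

Derivation:
Line 1: ['year', 'happy', 'was'] (min_width=14, slack=5)
Line 2: ['television', 'south'] (min_width=16, slack=3)
Line 3: ['version', 'ocean'] (min_width=13, slack=6)
Line 4: ['window', 'purple', 'take'] (min_width=18, slack=1)
Line 5: ['read'] (min_width=4, slack=15)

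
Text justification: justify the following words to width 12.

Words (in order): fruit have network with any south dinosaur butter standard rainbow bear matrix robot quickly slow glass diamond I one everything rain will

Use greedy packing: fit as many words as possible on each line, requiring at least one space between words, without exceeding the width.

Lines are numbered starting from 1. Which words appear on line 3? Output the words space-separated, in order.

Line 1: ['fruit', 'have'] (min_width=10, slack=2)
Line 2: ['network', 'with'] (min_width=12, slack=0)
Line 3: ['any', 'south'] (min_width=9, slack=3)
Line 4: ['dinosaur'] (min_width=8, slack=4)
Line 5: ['butter'] (min_width=6, slack=6)
Line 6: ['standard'] (min_width=8, slack=4)
Line 7: ['rainbow', 'bear'] (min_width=12, slack=0)
Line 8: ['matrix', 'robot'] (min_width=12, slack=0)
Line 9: ['quickly', 'slow'] (min_width=12, slack=0)
Line 10: ['glass'] (min_width=5, slack=7)
Line 11: ['diamond', 'I'] (min_width=9, slack=3)
Line 12: ['one'] (min_width=3, slack=9)
Line 13: ['everything'] (min_width=10, slack=2)
Line 14: ['rain', 'will'] (min_width=9, slack=3)

Answer: any south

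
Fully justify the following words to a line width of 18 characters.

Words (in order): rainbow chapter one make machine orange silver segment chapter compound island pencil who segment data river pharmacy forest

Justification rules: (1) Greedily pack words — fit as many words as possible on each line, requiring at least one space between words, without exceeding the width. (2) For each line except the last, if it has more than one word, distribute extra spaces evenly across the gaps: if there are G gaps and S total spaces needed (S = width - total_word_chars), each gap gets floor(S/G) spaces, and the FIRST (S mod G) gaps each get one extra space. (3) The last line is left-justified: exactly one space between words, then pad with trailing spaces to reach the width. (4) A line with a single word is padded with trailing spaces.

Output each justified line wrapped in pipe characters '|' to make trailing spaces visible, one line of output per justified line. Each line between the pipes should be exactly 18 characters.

Answer: |rainbow    chapter|
|one  make  machine|
|orange      silver|
|segment    chapter|
|compound    island|
|pencil who segment|
|data         river|
|pharmacy forest   |

Derivation:
Line 1: ['rainbow', 'chapter'] (min_width=15, slack=3)
Line 2: ['one', 'make', 'machine'] (min_width=16, slack=2)
Line 3: ['orange', 'silver'] (min_width=13, slack=5)
Line 4: ['segment', 'chapter'] (min_width=15, slack=3)
Line 5: ['compound', 'island'] (min_width=15, slack=3)
Line 6: ['pencil', 'who', 'segment'] (min_width=18, slack=0)
Line 7: ['data', 'river'] (min_width=10, slack=8)
Line 8: ['pharmacy', 'forest'] (min_width=15, slack=3)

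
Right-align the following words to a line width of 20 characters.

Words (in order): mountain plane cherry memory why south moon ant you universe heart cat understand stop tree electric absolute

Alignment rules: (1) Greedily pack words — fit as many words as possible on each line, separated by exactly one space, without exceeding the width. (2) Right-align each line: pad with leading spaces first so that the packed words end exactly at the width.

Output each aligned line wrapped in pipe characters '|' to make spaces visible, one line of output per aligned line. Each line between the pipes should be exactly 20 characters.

Line 1: ['mountain', 'plane'] (min_width=14, slack=6)
Line 2: ['cherry', 'memory', 'why'] (min_width=17, slack=3)
Line 3: ['south', 'moon', 'ant', 'you'] (min_width=18, slack=2)
Line 4: ['universe', 'heart', 'cat'] (min_width=18, slack=2)
Line 5: ['understand', 'stop', 'tree'] (min_width=20, slack=0)
Line 6: ['electric', 'absolute'] (min_width=17, slack=3)

Answer: |      mountain plane|
|   cherry memory why|
|  south moon ant you|
|  universe heart cat|
|understand stop tree|
|   electric absolute|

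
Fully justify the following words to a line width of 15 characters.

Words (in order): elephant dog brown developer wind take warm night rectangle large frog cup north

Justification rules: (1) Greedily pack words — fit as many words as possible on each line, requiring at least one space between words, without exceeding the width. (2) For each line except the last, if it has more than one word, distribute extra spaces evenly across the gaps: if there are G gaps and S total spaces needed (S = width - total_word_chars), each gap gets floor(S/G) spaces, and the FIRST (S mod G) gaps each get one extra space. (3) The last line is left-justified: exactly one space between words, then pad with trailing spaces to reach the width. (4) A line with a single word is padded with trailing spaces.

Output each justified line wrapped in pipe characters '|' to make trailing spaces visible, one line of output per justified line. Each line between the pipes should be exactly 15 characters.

Answer: |elephant    dog|
|brown developer|
|wind  take warm|
|night rectangle|
|large  frog cup|
|north          |

Derivation:
Line 1: ['elephant', 'dog'] (min_width=12, slack=3)
Line 2: ['brown', 'developer'] (min_width=15, slack=0)
Line 3: ['wind', 'take', 'warm'] (min_width=14, slack=1)
Line 4: ['night', 'rectangle'] (min_width=15, slack=0)
Line 5: ['large', 'frog', 'cup'] (min_width=14, slack=1)
Line 6: ['north'] (min_width=5, slack=10)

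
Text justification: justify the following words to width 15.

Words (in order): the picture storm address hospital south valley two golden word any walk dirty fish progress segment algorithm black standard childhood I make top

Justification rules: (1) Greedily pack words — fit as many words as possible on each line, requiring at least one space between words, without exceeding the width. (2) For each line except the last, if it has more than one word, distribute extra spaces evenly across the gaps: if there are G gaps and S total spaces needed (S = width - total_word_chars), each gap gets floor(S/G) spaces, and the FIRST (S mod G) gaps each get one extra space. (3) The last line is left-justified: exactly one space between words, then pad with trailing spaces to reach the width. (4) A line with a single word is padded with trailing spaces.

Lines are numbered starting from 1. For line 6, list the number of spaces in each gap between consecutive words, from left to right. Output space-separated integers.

Line 1: ['the', 'picture'] (min_width=11, slack=4)
Line 2: ['storm', 'address'] (min_width=13, slack=2)
Line 3: ['hospital', 'south'] (min_width=14, slack=1)
Line 4: ['valley', 'two'] (min_width=10, slack=5)
Line 5: ['golden', 'word', 'any'] (min_width=15, slack=0)
Line 6: ['walk', 'dirty', 'fish'] (min_width=15, slack=0)
Line 7: ['progress'] (min_width=8, slack=7)
Line 8: ['segment'] (min_width=7, slack=8)
Line 9: ['algorithm', 'black'] (min_width=15, slack=0)
Line 10: ['standard'] (min_width=8, slack=7)
Line 11: ['childhood', 'I'] (min_width=11, slack=4)
Line 12: ['make', 'top'] (min_width=8, slack=7)

Answer: 1 1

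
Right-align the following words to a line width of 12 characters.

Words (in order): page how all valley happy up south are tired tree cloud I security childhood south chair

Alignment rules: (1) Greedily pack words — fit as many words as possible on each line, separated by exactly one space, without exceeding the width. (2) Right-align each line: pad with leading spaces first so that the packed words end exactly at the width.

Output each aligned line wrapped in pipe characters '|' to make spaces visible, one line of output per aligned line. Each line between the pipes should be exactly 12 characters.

Line 1: ['page', 'how', 'all'] (min_width=12, slack=0)
Line 2: ['valley', 'happy'] (min_width=12, slack=0)
Line 3: ['up', 'south', 'are'] (min_width=12, slack=0)
Line 4: ['tired', 'tree'] (min_width=10, slack=2)
Line 5: ['cloud', 'I'] (min_width=7, slack=5)
Line 6: ['security'] (min_width=8, slack=4)
Line 7: ['childhood'] (min_width=9, slack=3)
Line 8: ['south', 'chair'] (min_width=11, slack=1)

Answer: |page how all|
|valley happy|
|up south are|
|  tired tree|
|     cloud I|
|    security|
|   childhood|
| south chair|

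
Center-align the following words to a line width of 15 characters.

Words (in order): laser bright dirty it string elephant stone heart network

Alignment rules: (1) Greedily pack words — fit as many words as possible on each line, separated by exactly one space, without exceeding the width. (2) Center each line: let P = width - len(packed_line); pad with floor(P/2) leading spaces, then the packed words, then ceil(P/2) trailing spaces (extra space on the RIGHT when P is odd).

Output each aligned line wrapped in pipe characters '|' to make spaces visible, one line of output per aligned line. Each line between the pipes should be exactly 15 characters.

Answer: | laser bright  |
|dirty it string|
|elephant stone |
| heart network |

Derivation:
Line 1: ['laser', 'bright'] (min_width=12, slack=3)
Line 2: ['dirty', 'it', 'string'] (min_width=15, slack=0)
Line 3: ['elephant', 'stone'] (min_width=14, slack=1)
Line 4: ['heart', 'network'] (min_width=13, slack=2)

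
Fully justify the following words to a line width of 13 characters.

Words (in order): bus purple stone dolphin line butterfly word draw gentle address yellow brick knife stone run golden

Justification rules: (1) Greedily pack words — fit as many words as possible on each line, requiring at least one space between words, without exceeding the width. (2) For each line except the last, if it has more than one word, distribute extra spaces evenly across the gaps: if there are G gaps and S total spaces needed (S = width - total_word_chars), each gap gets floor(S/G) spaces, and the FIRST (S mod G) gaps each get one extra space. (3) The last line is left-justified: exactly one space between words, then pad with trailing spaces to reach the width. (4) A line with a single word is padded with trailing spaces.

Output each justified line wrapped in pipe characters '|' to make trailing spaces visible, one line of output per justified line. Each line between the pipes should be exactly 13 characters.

Line 1: ['bus', 'purple'] (min_width=10, slack=3)
Line 2: ['stone', 'dolphin'] (min_width=13, slack=0)
Line 3: ['line'] (min_width=4, slack=9)
Line 4: ['butterfly'] (min_width=9, slack=4)
Line 5: ['word', 'draw'] (min_width=9, slack=4)
Line 6: ['gentle'] (min_width=6, slack=7)
Line 7: ['address'] (min_width=7, slack=6)
Line 8: ['yellow', 'brick'] (min_width=12, slack=1)
Line 9: ['knife', 'stone'] (min_width=11, slack=2)
Line 10: ['run', 'golden'] (min_width=10, slack=3)

Answer: |bus    purple|
|stone dolphin|
|line         |
|butterfly    |
|word     draw|
|gentle       |
|address      |
|yellow  brick|
|knife   stone|
|run golden   |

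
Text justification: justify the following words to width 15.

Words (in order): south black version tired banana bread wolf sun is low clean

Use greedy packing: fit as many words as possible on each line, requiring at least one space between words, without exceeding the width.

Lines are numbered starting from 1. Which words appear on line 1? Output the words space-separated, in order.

Line 1: ['south', 'black'] (min_width=11, slack=4)
Line 2: ['version', 'tired'] (min_width=13, slack=2)
Line 3: ['banana', 'bread'] (min_width=12, slack=3)
Line 4: ['wolf', 'sun', 'is', 'low'] (min_width=15, slack=0)
Line 5: ['clean'] (min_width=5, slack=10)

Answer: south black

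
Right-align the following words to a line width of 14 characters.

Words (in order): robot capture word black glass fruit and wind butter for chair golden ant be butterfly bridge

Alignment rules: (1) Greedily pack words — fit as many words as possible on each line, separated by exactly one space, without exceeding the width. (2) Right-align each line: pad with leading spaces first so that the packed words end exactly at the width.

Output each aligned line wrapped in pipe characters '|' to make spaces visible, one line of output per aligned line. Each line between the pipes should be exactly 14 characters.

Answer: | robot capture|
|    word black|
|   glass fruit|
|      and wind|
|    butter for|
|  chair golden|
|        ant be|
|     butterfly|
|        bridge|

Derivation:
Line 1: ['robot', 'capture'] (min_width=13, slack=1)
Line 2: ['word', 'black'] (min_width=10, slack=4)
Line 3: ['glass', 'fruit'] (min_width=11, slack=3)
Line 4: ['and', 'wind'] (min_width=8, slack=6)
Line 5: ['butter', 'for'] (min_width=10, slack=4)
Line 6: ['chair', 'golden'] (min_width=12, slack=2)
Line 7: ['ant', 'be'] (min_width=6, slack=8)
Line 8: ['butterfly'] (min_width=9, slack=5)
Line 9: ['bridge'] (min_width=6, slack=8)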